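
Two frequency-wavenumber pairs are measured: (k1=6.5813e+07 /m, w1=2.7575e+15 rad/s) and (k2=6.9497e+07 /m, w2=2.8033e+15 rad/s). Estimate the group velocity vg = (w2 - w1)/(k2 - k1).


vg = (w2 - w1) / (k2 - k1)
= (2.8033e+15 - 2.7575e+15) / (6.9497e+07 - 6.5813e+07)
= 4.5800e+13 / 3.6840e+06
= 1.2432e+07 m/s

1.2432e+07


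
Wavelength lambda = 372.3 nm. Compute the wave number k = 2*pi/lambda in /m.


k = 2 * pi / lambda
= 6.2832 / (372.3e-9)
= 6.2832 / 3.7230e-07
= 1.6877e+07 /m

1.6877e+07


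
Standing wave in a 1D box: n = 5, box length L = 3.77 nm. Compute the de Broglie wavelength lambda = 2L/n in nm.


lambda = 2L / n
= 2 * 3.77 / 5
= 7.54 / 5
= 1.508 nm

1.508


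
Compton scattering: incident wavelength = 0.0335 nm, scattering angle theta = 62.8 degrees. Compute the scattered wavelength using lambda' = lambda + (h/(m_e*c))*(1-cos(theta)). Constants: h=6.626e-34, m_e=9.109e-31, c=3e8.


Compton wavelength: h/(m_e*c) = 2.4247e-12 m
d_lambda = 2.4247e-12 * (1 - cos(62.8 deg))
= 2.4247e-12 * 0.542902
= 1.3164e-12 m = 0.001316 nm
lambda' = 0.0335 + 0.001316
= 0.034816 nm

0.034816


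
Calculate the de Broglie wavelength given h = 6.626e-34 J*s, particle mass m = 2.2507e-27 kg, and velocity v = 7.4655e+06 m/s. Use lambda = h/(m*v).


lambda = h / (m * v)
= 6.626e-34 / (2.2507e-27 * 7.4655e+06)
= 6.626e-34 / 1.6803e-20
= 3.9434e-14 m

3.9434e-14


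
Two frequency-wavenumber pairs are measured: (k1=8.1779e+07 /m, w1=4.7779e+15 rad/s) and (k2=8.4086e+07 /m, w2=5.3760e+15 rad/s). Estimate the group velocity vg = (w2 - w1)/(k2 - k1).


vg = (w2 - w1) / (k2 - k1)
= (5.3760e+15 - 4.7779e+15) / (8.4086e+07 - 8.1779e+07)
= 5.9810e+14 / 2.3070e+06
= 2.5925e+08 m/s

2.5925e+08


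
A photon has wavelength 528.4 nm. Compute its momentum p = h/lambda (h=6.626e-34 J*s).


p = h / lambda
= 6.626e-34 / (528.4e-9)
= 6.626e-34 / 5.2840e-07
= 1.2540e-27 kg*m/s

1.2540e-27


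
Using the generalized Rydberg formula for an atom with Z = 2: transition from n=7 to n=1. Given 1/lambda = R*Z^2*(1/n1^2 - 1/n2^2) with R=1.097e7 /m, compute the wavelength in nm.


1/lambda = R * Z^2 * (1/n1^2 - 1/n2^2)
= 1.097e7 * 2^2 * (1/1^2 - 1/7^2)
= 1.097e7 * 4 * (1.0 - 0.020408)
= 4.2984e+07 /m
lambda = 1 / 4.2984e+07
= 23.2642 nm

23.2642


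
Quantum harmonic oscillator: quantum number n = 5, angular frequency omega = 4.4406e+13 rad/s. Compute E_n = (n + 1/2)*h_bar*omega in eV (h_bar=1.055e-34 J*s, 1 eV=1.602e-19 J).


E = (n + 1/2) * h_bar * omega
= (5 + 0.5) * 1.055e-34 * 4.4406e+13
= 5.5 * 4.6848e-21
= 2.5767e-20 J
= 0.1608 eV

0.1608


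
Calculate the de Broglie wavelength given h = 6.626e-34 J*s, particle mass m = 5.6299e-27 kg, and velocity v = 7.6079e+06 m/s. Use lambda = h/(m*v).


lambda = h / (m * v)
= 6.626e-34 / (5.6299e-27 * 7.6079e+06)
= 6.626e-34 / 4.2832e-20
= 1.5470e-14 m

1.5470e-14


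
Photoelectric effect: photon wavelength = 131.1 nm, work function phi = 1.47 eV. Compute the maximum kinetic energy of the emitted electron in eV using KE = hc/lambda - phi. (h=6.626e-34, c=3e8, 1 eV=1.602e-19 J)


E_photon = hc / lambda
= (6.626e-34)(3e8) / (131.1e-9)
= 1.5162e-18 J
= 9.4647 eV
KE = E_photon - phi
= 9.4647 - 1.47
= 7.9947 eV

7.9947


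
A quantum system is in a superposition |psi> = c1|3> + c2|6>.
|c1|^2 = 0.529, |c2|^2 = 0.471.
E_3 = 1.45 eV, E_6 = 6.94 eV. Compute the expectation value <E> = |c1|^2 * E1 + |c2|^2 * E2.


<E> = |c1|^2 * E1 + |c2|^2 * E2
= 0.529 * 1.45 + 0.471 * 6.94
= 0.7671 + 3.2687
= 4.0358 eV

4.0358


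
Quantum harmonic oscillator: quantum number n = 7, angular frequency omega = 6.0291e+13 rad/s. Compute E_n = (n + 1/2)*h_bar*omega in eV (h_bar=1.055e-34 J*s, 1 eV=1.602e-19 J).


E = (n + 1/2) * h_bar * omega
= (7 + 0.5) * 1.055e-34 * 6.0291e+13
= 7.5 * 6.3607e-21
= 4.7705e-20 J
= 0.2978 eV

0.2978


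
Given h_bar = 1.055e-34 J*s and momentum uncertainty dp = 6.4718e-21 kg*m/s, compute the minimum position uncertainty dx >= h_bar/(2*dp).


dx = h_bar / (2 * dp)
= 1.055e-34 / (2 * 6.4718e-21)
= 1.055e-34 / 1.2944e-20
= 8.1507e-15 m

8.1507e-15


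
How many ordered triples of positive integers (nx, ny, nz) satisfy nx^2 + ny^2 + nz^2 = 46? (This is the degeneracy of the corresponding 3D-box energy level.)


Enumerate all (nx, ny, nz) with nx^2 + ny^2 + nz^2 = 46:
(1,3,6)
(1,6,3)
(3,1,6)
(3,6,1)
(6,1,3)
(6,3,1)
Total degeneracy = 6

6


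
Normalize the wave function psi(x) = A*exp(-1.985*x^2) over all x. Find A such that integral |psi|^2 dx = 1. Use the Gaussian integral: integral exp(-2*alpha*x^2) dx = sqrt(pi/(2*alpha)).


integral |psi|^2 dx = A^2 * sqrt(pi/(2*alpha)) = 1
A^2 = sqrt(2*alpha/pi)
= sqrt(2 * 1.985 / pi)
= 1.12414
A = sqrt(1.12414)
= 1.0603

1.0603


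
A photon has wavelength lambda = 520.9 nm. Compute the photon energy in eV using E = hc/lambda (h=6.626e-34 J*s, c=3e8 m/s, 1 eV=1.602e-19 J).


E = hc / lambda
= (6.626e-34)(3e8) / (520.9e-9)
= 1.9878e-25 / 5.2090e-07
= 3.8161e-19 J
Converting to eV: 3.8161e-19 / 1.602e-19
= 2.3821 eV

2.3821


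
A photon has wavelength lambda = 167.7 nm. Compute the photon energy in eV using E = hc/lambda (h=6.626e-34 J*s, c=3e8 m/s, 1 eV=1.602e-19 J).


E = hc / lambda
= (6.626e-34)(3e8) / (167.7e-9)
= 1.9878e-25 / 1.6770e-07
= 1.1853e-18 J
Converting to eV: 1.1853e-18 / 1.602e-19
= 7.3991 eV

7.3991


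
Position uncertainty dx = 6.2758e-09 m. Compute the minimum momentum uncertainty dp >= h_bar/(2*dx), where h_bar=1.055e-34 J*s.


dp = h_bar / (2 * dx)
= 1.055e-34 / (2 * 6.2758e-09)
= 1.055e-34 / 1.2552e-08
= 8.4053e-27 kg*m/s

8.4053e-27


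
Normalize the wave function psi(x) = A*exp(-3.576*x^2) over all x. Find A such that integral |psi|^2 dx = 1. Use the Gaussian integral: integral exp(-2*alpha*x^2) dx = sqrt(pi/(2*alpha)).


integral |psi|^2 dx = A^2 * sqrt(pi/(2*alpha)) = 1
A^2 = sqrt(2*alpha/pi)
= sqrt(2 * 3.576 / pi)
= 1.508825
A = sqrt(1.508825)
= 1.2283

1.2283


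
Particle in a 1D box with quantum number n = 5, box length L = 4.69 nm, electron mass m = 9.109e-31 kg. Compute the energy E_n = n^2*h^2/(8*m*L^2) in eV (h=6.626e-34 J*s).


E = n^2 * h^2 / (8 * m * L^2)
= 5^2 * (6.626e-34)^2 / (8 * 9.109e-31 * (4.69e-9)^2)
= 25 * 4.3904e-67 / (8 * 9.109e-31 * 2.1996e-17)
= 6.8476e-20 J
= 0.4274 eV

0.4274


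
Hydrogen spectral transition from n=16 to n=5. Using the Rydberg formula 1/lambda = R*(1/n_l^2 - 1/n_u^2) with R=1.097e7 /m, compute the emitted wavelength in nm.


1/lambda = R * (1/n_l^2 - 1/n_u^2)
= 1.097e7 * (1/5^2 - 1/16^2)
= 1.097e7 * (0.04 - 0.003906)
= 1.097e7 * 0.036094
= 3.9595e+05 /m
lambda = 1 / 3.9595e+05 = 2525.5814 nm

2525.5814


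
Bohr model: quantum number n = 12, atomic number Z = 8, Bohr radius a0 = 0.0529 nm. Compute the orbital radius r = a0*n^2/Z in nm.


r = a0 * n^2 / Z
= 0.0529 * 12^2 / 8
= 0.0529 * 144 / 8
= 0.9522 nm

0.9522


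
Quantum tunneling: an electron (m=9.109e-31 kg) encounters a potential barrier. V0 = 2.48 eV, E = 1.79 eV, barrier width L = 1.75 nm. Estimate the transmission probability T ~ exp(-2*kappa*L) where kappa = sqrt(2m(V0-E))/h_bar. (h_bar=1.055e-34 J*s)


V0 - E = 0.69 eV = 1.1054e-19 J
kappa = sqrt(2 * m * (V0-E)) / h_bar
= sqrt(2 * 9.109e-31 * 1.1054e-19) / 1.055e-34
= 4.2536e+09 /m
2*kappa*L = 2 * 4.2536e+09 * 1.75e-9
= 14.8875
T = exp(-14.8875) = 3.423273e-07

3.423273e-07


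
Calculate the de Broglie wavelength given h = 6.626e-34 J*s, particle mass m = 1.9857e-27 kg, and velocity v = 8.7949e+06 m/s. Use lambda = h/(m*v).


lambda = h / (m * v)
= 6.626e-34 / (1.9857e-27 * 8.7949e+06)
= 6.626e-34 / 1.7464e-20
= 3.7941e-14 m

3.7941e-14


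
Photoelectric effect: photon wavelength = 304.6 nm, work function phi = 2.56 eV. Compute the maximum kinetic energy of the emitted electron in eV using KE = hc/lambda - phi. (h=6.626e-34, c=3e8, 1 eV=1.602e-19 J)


E_photon = hc / lambda
= (6.626e-34)(3e8) / (304.6e-9)
= 6.5259e-19 J
= 4.0736 eV
KE = E_photon - phi
= 4.0736 - 2.56
= 1.5136 eV

1.5136


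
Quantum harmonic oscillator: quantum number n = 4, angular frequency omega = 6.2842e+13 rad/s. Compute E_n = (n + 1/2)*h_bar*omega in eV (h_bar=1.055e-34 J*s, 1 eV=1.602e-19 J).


E = (n + 1/2) * h_bar * omega
= (4 + 0.5) * 1.055e-34 * 6.2842e+13
= 4.5 * 6.6298e-21
= 2.9834e-20 J
= 0.1862 eV

0.1862


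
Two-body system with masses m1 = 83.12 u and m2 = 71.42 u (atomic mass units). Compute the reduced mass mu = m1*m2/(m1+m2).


mu = m1 * m2 / (m1 + m2)
= 83.12 * 71.42 / (83.12 + 71.42)
= 5936.4304 / 154.54
= 38.4136 u

38.4136


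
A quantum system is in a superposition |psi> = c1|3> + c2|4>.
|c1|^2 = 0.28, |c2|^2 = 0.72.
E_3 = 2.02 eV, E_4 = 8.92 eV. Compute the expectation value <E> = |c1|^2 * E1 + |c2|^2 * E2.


<E> = |c1|^2 * E1 + |c2|^2 * E2
= 0.28 * 2.02 + 0.72 * 8.92
= 0.5656 + 6.4224
= 6.988 eV

6.988


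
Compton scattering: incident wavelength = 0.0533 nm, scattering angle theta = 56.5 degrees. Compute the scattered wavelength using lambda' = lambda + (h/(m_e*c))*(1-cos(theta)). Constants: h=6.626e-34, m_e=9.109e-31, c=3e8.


Compton wavelength: h/(m_e*c) = 2.4247e-12 m
d_lambda = 2.4247e-12 * (1 - cos(56.5 deg))
= 2.4247e-12 * 0.448063
= 1.0864e-12 m = 0.001086 nm
lambda' = 0.0533 + 0.001086
= 0.054386 nm

0.054386


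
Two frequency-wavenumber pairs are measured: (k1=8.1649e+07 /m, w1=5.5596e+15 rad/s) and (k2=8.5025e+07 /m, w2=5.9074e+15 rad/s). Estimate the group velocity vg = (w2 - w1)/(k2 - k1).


vg = (w2 - w1) / (k2 - k1)
= (5.9074e+15 - 5.5596e+15) / (8.5025e+07 - 8.1649e+07)
= 3.4780e+14 / 3.3760e+06
= 1.0302e+08 m/s

1.0302e+08


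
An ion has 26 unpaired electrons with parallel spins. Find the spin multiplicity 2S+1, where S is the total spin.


Total spin S = N * (1/2) = 26 * 0.5 = 13.0
Spin multiplicity = 2S + 1
= 2 * 13.0 + 1
= 27

27


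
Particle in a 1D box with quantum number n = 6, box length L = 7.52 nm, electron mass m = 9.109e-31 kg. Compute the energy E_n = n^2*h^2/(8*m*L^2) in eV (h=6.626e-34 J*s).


E = n^2 * h^2 / (8 * m * L^2)
= 6^2 * (6.626e-34)^2 / (8 * 9.109e-31 * (7.52e-9)^2)
= 36 * 4.3904e-67 / (8 * 9.109e-31 * 5.6550e-17)
= 3.8354e-20 J
= 0.2394 eV

0.2394


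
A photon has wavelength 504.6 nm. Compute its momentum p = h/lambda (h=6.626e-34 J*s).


p = h / lambda
= 6.626e-34 / (504.6e-9)
= 6.626e-34 / 5.0460e-07
= 1.3131e-27 kg*m/s

1.3131e-27


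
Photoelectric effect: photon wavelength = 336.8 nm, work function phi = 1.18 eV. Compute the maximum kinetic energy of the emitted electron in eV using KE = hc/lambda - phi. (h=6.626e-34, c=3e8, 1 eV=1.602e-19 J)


E_photon = hc / lambda
= (6.626e-34)(3e8) / (336.8e-9)
= 5.9020e-19 J
= 3.6842 eV
KE = E_photon - phi
= 3.6842 - 1.18
= 2.5042 eV

2.5042


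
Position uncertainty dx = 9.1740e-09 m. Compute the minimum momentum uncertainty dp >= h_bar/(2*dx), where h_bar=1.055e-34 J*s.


dp = h_bar / (2 * dx)
= 1.055e-34 / (2 * 9.1740e-09)
= 1.055e-34 / 1.8348e-08
= 5.7499e-27 kg*m/s

5.7499e-27


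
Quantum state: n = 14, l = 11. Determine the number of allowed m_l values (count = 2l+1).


m_l ranges from -l to +l in integer steps
So m_l goes from -11 to +11
Count = 2l + 1 = 2*11 + 1
= 23

23


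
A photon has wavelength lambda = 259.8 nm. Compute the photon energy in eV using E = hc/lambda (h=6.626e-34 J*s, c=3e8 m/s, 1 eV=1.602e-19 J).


E = hc / lambda
= (6.626e-34)(3e8) / (259.8e-9)
= 1.9878e-25 / 2.5980e-07
= 7.6513e-19 J
Converting to eV: 7.6513e-19 / 1.602e-19
= 4.7761 eV

4.7761


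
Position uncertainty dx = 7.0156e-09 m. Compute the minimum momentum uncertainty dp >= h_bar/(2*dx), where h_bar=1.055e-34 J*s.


dp = h_bar / (2 * dx)
= 1.055e-34 / (2 * 7.0156e-09)
= 1.055e-34 / 1.4031e-08
= 7.5190e-27 kg*m/s

7.5190e-27


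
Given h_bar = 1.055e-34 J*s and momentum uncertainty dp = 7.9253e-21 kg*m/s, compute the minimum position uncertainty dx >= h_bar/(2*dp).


dx = h_bar / (2 * dp)
= 1.055e-34 / (2 * 7.9253e-21)
= 1.055e-34 / 1.5851e-20
= 6.6559e-15 m

6.6559e-15


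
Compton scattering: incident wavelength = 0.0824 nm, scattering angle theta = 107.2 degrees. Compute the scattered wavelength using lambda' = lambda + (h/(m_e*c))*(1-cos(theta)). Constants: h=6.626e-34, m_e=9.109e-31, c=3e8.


Compton wavelength: h/(m_e*c) = 2.4247e-12 m
d_lambda = 2.4247e-12 * (1 - cos(107.2 deg))
= 2.4247e-12 * 1.295708
= 3.1417e-12 m = 0.003142 nm
lambda' = 0.0824 + 0.003142
= 0.085542 nm

0.085542


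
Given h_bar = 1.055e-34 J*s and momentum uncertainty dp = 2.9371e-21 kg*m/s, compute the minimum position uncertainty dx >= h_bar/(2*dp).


dx = h_bar / (2 * dp)
= 1.055e-34 / (2 * 2.9371e-21)
= 1.055e-34 / 5.8742e-21
= 1.7960e-14 m

1.7960e-14


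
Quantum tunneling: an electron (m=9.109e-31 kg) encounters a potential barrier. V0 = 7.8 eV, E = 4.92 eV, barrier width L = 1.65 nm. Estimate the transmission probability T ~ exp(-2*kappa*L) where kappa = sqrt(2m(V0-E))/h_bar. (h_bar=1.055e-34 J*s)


V0 - E = 2.88 eV = 4.6138e-19 J
kappa = sqrt(2 * m * (V0-E)) / h_bar
= sqrt(2 * 9.109e-31 * 4.6138e-19) / 1.055e-34
= 8.6901e+09 /m
2*kappa*L = 2 * 8.6901e+09 * 1.65e-9
= 28.6774
T = exp(-28.6774) = 3.512175e-13

3.512175e-13


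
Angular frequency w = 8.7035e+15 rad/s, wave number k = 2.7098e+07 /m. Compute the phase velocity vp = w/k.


vp = w / k
= 8.7035e+15 / 2.7098e+07
= 3.2119e+08 m/s

3.2119e+08


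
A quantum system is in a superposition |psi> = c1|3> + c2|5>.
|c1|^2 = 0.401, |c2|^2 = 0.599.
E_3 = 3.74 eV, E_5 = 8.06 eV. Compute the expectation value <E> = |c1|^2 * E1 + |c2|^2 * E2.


<E> = |c1|^2 * E1 + |c2|^2 * E2
= 0.401 * 3.74 + 0.599 * 8.06
= 1.4997 + 4.8279
= 6.3277 eV

6.3277


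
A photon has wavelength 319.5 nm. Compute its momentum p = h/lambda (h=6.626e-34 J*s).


p = h / lambda
= 6.626e-34 / (319.5e-9)
= 6.626e-34 / 3.1950e-07
= 2.0739e-27 kg*m/s

2.0739e-27


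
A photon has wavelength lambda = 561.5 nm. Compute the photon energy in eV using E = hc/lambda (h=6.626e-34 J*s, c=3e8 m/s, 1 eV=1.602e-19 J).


E = hc / lambda
= (6.626e-34)(3e8) / (561.5e-9)
= 1.9878e-25 / 5.6150e-07
= 3.5402e-19 J
Converting to eV: 3.5402e-19 / 1.602e-19
= 2.2098 eV

2.2098


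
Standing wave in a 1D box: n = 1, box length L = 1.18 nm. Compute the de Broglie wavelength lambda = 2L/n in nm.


lambda = 2L / n
= 2 * 1.18 / 1
= 2.36 / 1
= 2.36 nm

2.36


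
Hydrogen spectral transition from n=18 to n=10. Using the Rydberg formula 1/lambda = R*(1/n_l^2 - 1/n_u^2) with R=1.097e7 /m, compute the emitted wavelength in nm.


1/lambda = R * (1/n_l^2 - 1/n_u^2)
= 1.097e7 * (1/10^2 - 1/18^2)
= 1.097e7 * (0.01 - 0.003086)
= 1.097e7 * 0.006914
= 7.5842e+04 /m
lambda = 1 / 7.5842e+04 = 13185.3106 nm

13185.3106


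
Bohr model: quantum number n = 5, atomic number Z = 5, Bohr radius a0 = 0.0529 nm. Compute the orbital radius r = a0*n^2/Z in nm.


r = a0 * n^2 / Z
= 0.0529 * 5^2 / 5
= 0.0529 * 25 / 5
= 0.2645 nm

0.2645


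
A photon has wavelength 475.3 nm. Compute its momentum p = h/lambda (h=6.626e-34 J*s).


p = h / lambda
= 6.626e-34 / (475.3e-9)
= 6.626e-34 / 4.7530e-07
= 1.3941e-27 kg*m/s

1.3941e-27


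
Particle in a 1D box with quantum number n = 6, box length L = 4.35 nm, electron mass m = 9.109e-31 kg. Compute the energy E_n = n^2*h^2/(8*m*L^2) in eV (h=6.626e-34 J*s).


E = n^2 * h^2 / (8 * m * L^2)
= 6^2 * (6.626e-34)^2 / (8 * 9.109e-31 * (4.35e-9)^2)
= 36 * 4.3904e-67 / (8 * 9.109e-31 * 1.8923e-17)
= 1.1462e-19 J
= 0.7155 eV

0.7155


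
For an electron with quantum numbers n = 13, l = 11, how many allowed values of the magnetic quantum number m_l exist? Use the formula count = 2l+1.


m_l ranges from -l to +l in integer steps
So m_l goes from -11 to +11
Count = 2l + 1 = 2*11 + 1
= 23

23


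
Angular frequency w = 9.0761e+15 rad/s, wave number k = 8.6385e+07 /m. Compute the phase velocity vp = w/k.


vp = w / k
= 9.0761e+15 / 8.6385e+07
= 1.0507e+08 m/s

1.0507e+08


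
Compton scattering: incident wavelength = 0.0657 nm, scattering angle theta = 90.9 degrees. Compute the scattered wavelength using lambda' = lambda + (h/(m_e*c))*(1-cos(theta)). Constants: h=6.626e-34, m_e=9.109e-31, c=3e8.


Compton wavelength: h/(m_e*c) = 2.4247e-12 m
d_lambda = 2.4247e-12 * (1 - cos(90.9 deg))
= 2.4247e-12 * 1.015707
= 2.4628e-12 m = 0.002463 nm
lambda' = 0.0657 + 0.002463
= 0.068163 nm

0.068163


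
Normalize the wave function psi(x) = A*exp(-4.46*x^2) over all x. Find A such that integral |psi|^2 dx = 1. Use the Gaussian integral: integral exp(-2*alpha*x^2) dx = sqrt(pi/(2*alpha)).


integral |psi|^2 dx = A^2 * sqrt(pi/(2*alpha)) = 1
A^2 = sqrt(2*alpha/pi)
= sqrt(2 * 4.46 / pi)
= 1.685029
A = sqrt(1.685029)
= 1.2981

1.2981


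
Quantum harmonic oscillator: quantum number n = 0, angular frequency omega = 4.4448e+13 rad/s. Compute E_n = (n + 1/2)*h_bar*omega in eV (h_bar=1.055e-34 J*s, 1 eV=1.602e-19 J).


E = (n + 1/2) * h_bar * omega
= (0 + 0.5) * 1.055e-34 * 4.4448e+13
= 0.5 * 4.6893e-21
= 2.3446e-21 J
= 0.0146 eV

0.0146


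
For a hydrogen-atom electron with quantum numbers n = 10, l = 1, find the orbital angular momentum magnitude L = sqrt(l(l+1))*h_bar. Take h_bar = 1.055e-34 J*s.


L = sqrt(l*(l+1)) * h_bar
= sqrt(1 * 2) * 1.055e-34
= sqrt(2) * 1.055e-34
= 1.4142 * 1.055e-34
= 1.4920e-34 J*s

1.4920e-34


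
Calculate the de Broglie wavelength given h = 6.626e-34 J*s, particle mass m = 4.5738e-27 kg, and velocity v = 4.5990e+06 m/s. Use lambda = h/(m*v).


lambda = h / (m * v)
= 6.626e-34 / (4.5738e-27 * 4.5990e+06)
= 6.626e-34 / 2.1035e-20
= 3.1500e-14 m

3.1500e-14


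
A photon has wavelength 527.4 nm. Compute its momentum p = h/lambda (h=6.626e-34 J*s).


p = h / lambda
= 6.626e-34 / (527.4e-9)
= 6.626e-34 / 5.2740e-07
= 1.2564e-27 kg*m/s

1.2564e-27


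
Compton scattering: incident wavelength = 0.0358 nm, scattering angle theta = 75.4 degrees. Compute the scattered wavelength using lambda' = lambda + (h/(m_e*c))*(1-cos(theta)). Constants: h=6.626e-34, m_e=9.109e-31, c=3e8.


Compton wavelength: h/(m_e*c) = 2.4247e-12 m
d_lambda = 2.4247e-12 * (1 - cos(75.4 deg))
= 2.4247e-12 * 0.747931
= 1.8135e-12 m = 0.001814 nm
lambda' = 0.0358 + 0.001814
= 0.037614 nm

0.037614


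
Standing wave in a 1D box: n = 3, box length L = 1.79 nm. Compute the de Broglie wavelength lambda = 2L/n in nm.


lambda = 2L / n
= 2 * 1.79 / 3
= 3.58 / 3
= 1.1933 nm

1.1933


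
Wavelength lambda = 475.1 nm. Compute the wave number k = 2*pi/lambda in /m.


k = 2 * pi / lambda
= 6.2832 / (475.1e-9)
= 6.2832 / 4.7510e-07
= 1.3225e+07 /m

1.3225e+07


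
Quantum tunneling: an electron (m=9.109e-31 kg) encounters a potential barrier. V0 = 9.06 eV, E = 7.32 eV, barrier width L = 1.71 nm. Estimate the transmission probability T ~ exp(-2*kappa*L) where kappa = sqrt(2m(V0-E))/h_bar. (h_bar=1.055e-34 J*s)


V0 - E = 1.74 eV = 2.7875e-19 J
kappa = sqrt(2 * m * (V0-E)) / h_bar
= sqrt(2 * 9.109e-31 * 2.7875e-19) / 1.055e-34
= 6.7547e+09 /m
2*kappa*L = 2 * 6.7547e+09 * 1.71e-9
= 23.101
T = exp(-23.101) = 9.276498e-11

9.276498e-11


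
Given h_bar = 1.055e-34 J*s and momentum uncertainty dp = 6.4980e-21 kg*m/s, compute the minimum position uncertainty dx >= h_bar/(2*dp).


dx = h_bar / (2 * dp)
= 1.055e-34 / (2 * 6.4980e-21)
= 1.055e-34 / 1.2996e-20
= 8.1179e-15 m

8.1179e-15


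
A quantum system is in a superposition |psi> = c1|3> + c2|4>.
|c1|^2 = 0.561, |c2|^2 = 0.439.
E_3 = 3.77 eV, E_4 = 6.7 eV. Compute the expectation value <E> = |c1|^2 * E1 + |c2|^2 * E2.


<E> = |c1|^2 * E1 + |c2|^2 * E2
= 0.561 * 3.77 + 0.439 * 6.7
= 2.115 + 2.9413
= 5.0563 eV

5.0563


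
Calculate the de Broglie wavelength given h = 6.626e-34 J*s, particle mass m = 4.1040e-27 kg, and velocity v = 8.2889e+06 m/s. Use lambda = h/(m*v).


lambda = h / (m * v)
= 6.626e-34 / (4.1040e-27 * 8.2889e+06)
= 6.626e-34 / 3.4018e-20
= 1.9478e-14 m

1.9478e-14


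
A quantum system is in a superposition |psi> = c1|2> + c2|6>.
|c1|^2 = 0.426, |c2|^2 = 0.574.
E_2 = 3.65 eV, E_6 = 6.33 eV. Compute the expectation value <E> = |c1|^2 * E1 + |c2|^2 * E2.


<E> = |c1|^2 * E1 + |c2|^2 * E2
= 0.426 * 3.65 + 0.574 * 6.33
= 1.5549 + 3.6334
= 5.1883 eV

5.1883


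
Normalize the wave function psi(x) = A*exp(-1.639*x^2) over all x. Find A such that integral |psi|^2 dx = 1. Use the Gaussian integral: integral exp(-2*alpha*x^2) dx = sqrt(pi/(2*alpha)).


integral |psi|^2 dx = A^2 * sqrt(pi/(2*alpha)) = 1
A^2 = sqrt(2*alpha/pi)
= sqrt(2 * 1.639 / pi)
= 1.021479
A = sqrt(1.021479)
= 1.0107

1.0107


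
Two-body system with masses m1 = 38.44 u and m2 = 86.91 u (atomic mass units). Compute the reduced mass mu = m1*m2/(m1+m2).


mu = m1 * m2 / (m1 + m2)
= 38.44 * 86.91 / (38.44 + 86.91)
= 3340.8204 / 125.35
= 26.6519 u

26.6519


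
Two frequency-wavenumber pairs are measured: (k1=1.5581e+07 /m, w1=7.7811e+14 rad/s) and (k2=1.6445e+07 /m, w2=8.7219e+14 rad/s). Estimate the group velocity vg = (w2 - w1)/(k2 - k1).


vg = (w2 - w1) / (k2 - k1)
= (8.7219e+14 - 7.7811e+14) / (1.6445e+07 - 1.5581e+07)
= 9.4080e+13 / 8.6400e+05
= 1.0889e+08 m/s

1.0889e+08


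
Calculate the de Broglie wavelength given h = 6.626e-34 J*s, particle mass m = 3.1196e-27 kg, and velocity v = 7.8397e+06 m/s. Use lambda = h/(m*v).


lambda = h / (m * v)
= 6.626e-34 / (3.1196e-27 * 7.8397e+06)
= 6.626e-34 / 2.4457e-20
= 2.7093e-14 m

2.7093e-14


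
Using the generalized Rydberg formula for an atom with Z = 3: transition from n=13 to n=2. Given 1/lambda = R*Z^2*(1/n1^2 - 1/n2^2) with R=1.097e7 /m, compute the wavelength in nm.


1/lambda = R * Z^2 * (1/n1^2 - 1/n2^2)
= 1.097e7 * 3^2 * (1/2^2 - 1/13^2)
= 1.097e7 * 9 * (0.25 - 0.005917)
= 2.4098e+07 /m
lambda = 1 / 2.4098e+07
= 41.4967 nm

41.4967


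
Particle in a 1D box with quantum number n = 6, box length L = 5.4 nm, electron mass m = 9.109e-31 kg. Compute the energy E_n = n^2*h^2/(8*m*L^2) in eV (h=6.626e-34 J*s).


E = n^2 * h^2 / (8 * m * L^2)
= 6^2 * (6.626e-34)^2 / (8 * 9.109e-31 * (5.4e-9)^2)
= 36 * 4.3904e-67 / (8 * 9.109e-31 * 2.9160e-17)
= 7.4380e-20 J
= 0.4643 eV

0.4643


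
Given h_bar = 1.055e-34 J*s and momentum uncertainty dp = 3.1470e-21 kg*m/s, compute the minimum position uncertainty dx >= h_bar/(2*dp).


dx = h_bar / (2 * dp)
= 1.055e-34 / (2 * 3.1470e-21)
= 1.055e-34 / 6.2940e-21
= 1.6762e-14 m

1.6762e-14


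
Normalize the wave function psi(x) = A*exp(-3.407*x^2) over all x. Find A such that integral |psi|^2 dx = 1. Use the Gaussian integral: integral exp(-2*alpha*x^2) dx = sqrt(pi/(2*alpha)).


integral |psi|^2 dx = A^2 * sqrt(pi/(2*alpha)) = 1
A^2 = sqrt(2*alpha/pi)
= sqrt(2 * 3.407 / pi)
= 1.47274
A = sqrt(1.47274)
= 1.2136

1.2136


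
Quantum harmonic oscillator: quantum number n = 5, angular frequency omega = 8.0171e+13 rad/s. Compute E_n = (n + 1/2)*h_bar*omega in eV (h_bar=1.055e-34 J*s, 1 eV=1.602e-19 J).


E = (n + 1/2) * h_bar * omega
= (5 + 0.5) * 1.055e-34 * 8.0171e+13
= 5.5 * 8.4580e-21
= 4.6519e-20 J
= 0.2904 eV

0.2904


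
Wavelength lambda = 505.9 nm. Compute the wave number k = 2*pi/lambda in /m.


k = 2 * pi / lambda
= 6.2832 / (505.9e-9)
= 6.2832 / 5.0590e-07
= 1.2420e+07 /m

1.2420e+07


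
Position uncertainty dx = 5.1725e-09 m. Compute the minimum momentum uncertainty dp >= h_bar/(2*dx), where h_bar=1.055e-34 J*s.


dp = h_bar / (2 * dx)
= 1.055e-34 / (2 * 5.1725e-09)
= 1.055e-34 / 1.0345e-08
= 1.0198e-26 kg*m/s

1.0198e-26


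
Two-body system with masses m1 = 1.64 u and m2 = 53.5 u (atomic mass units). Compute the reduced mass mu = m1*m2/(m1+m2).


mu = m1 * m2 / (m1 + m2)
= 1.64 * 53.5 / (1.64 + 53.5)
= 87.74 / 55.14
= 1.5912 u

1.5912


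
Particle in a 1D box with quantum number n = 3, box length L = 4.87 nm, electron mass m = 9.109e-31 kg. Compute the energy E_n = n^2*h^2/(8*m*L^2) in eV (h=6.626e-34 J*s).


E = n^2 * h^2 / (8 * m * L^2)
= 3^2 * (6.626e-34)^2 / (8 * 9.109e-31 * (4.87e-9)^2)
= 9 * 4.3904e-67 / (8 * 9.109e-31 * 2.3717e-17)
= 2.2863e-20 J
= 0.1427 eV

0.1427


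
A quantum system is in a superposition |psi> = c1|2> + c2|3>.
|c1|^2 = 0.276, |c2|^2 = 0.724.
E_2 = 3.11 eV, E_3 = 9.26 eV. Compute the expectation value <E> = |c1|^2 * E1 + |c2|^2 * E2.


<E> = |c1|^2 * E1 + |c2|^2 * E2
= 0.276 * 3.11 + 0.724 * 9.26
= 0.8584 + 6.7042
= 7.5626 eV

7.5626


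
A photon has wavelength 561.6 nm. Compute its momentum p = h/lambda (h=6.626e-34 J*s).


p = h / lambda
= 6.626e-34 / (561.6e-9)
= 6.626e-34 / 5.6160e-07
= 1.1798e-27 kg*m/s

1.1798e-27


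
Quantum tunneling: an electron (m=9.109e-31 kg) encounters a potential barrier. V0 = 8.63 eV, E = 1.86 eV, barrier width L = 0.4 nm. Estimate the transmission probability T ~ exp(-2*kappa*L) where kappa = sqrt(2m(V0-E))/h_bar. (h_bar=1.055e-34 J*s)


V0 - E = 6.77 eV = 1.0846e-18 J
kappa = sqrt(2 * m * (V0-E)) / h_bar
= sqrt(2 * 9.109e-31 * 1.0846e-18) / 1.055e-34
= 1.3324e+10 /m
2*kappa*L = 2 * 1.3324e+10 * 0.4e-9
= 10.6589
T = exp(-10.6589) = 2.349022e-05

2.349022e-05


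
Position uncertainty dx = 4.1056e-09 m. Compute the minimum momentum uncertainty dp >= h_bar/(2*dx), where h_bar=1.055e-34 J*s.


dp = h_bar / (2 * dx)
= 1.055e-34 / (2 * 4.1056e-09)
= 1.055e-34 / 8.2112e-09
= 1.2848e-26 kg*m/s

1.2848e-26


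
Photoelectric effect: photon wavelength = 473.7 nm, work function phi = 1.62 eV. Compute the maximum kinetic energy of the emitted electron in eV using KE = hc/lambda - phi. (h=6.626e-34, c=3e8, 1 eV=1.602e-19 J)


E_photon = hc / lambda
= (6.626e-34)(3e8) / (473.7e-9)
= 4.1963e-19 J
= 2.6194 eV
KE = E_photon - phi
= 2.6194 - 1.62
= 0.9994 eV

0.9994


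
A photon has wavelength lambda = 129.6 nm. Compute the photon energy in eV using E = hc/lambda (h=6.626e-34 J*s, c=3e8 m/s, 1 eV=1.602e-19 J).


E = hc / lambda
= (6.626e-34)(3e8) / (129.6e-9)
= 1.9878e-25 / 1.2960e-07
= 1.5338e-18 J
Converting to eV: 1.5338e-18 / 1.602e-19
= 9.5743 eV

9.5743


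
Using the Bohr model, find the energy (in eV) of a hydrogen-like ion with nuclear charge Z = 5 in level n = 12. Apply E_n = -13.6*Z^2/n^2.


E_n = -13.6 * Z^2 / n^2
= -13.6 * 5^2 / 12^2
= -13.6 * 25 / 144
= -2.3611 eV

-2.3611


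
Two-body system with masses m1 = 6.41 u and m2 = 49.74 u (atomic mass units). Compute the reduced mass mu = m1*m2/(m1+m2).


mu = m1 * m2 / (m1 + m2)
= 6.41 * 49.74 / (6.41 + 49.74)
= 318.8334 / 56.15
= 5.6782 u

5.6782


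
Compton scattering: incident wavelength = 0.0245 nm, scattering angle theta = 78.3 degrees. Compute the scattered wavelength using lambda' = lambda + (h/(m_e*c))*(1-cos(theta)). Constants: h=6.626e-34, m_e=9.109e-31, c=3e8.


Compton wavelength: h/(m_e*c) = 2.4247e-12 m
d_lambda = 2.4247e-12 * (1 - cos(78.3 deg))
= 2.4247e-12 * 0.797213
= 1.9330e-12 m = 0.001933 nm
lambda' = 0.0245 + 0.001933
= 0.026433 nm

0.026433


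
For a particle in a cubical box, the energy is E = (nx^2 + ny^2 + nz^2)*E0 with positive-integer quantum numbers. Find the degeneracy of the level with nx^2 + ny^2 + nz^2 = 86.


Enumerate all (nx, ny, nz) with nx^2 + ny^2 + nz^2 = 86:
(1,2,9)
(1,6,7)
(1,7,6)
(1,9,2)
(2,1,9)
(2,9,1)
(5,5,6)
(5,6,5)
(6,1,7)
(6,5,5)
(6,7,1)
(7,1,6)
(7,6,1)
(9,1,2)
(9,2,1)
Total degeneracy = 15

15


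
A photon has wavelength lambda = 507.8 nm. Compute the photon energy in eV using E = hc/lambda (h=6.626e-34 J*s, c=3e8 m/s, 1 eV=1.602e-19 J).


E = hc / lambda
= (6.626e-34)(3e8) / (507.8e-9)
= 1.9878e-25 / 5.0780e-07
= 3.9145e-19 J
Converting to eV: 3.9145e-19 / 1.602e-19
= 2.4435 eV

2.4435


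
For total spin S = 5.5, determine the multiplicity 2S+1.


Spin multiplicity = 2S + 1
= 2 * 5.5 + 1
= 11.0 + 1
= 12

12


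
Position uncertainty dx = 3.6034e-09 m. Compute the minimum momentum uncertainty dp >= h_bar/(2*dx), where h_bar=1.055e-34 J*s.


dp = h_bar / (2 * dx)
= 1.055e-34 / (2 * 3.6034e-09)
= 1.055e-34 / 7.2068e-09
= 1.4639e-26 kg*m/s

1.4639e-26


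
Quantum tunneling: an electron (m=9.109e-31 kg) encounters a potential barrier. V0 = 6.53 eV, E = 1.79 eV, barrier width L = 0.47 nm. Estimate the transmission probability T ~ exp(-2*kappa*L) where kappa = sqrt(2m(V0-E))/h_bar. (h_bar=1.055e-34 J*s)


V0 - E = 4.74 eV = 7.5935e-19 J
kappa = sqrt(2 * m * (V0-E)) / h_bar
= sqrt(2 * 9.109e-31 * 7.5935e-19) / 1.055e-34
= 1.1149e+10 /m
2*kappa*L = 2 * 1.1149e+10 * 0.47e-9
= 10.4796
T = exp(-10.4796) = 2.810297e-05

2.810297e-05


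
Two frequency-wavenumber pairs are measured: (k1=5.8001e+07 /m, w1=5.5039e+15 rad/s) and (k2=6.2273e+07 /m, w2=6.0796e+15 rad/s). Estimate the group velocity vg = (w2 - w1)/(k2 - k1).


vg = (w2 - w1) / (k2 - k1)
= (6.0796e+15 - 5.5039e+15) / (6.2273e+07 - 5.8001e+07)
= 5.7570e+14 / 4.2720e+06
= 1.3476e+08 m/s

1.3476e+08


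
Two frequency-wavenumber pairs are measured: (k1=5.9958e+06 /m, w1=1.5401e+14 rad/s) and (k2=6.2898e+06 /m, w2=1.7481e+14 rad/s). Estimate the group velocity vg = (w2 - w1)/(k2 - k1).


vg = (w2 - w1) / (k2 - k1)
= (1.7481e+14 - 1.5401e+14) / (6.2898e+06 - 5.9958e+06)
= 2.0800e+13 / 2.9400e+05
= 7.0748e+07 m/s

7.0748e+07


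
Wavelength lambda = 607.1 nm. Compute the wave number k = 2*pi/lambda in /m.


k = 2 * pi / lambda
= 6.2832 / (607.1e-9)
= 6.2832 / 6.0710e-07
= 1.0350e+07 /m

1.0350e+07


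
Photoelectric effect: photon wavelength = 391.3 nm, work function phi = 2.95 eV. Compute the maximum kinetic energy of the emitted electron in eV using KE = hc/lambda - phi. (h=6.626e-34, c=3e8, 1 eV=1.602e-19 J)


E_photon = hc / lambda
= (6.626e-34)(3e8) / (391.3e-9)
= 5.0800e-19 J
= 3.171 eV
KE = E_photon - phi
= 3.171 - 2.95
= 0.221 eV

0.221


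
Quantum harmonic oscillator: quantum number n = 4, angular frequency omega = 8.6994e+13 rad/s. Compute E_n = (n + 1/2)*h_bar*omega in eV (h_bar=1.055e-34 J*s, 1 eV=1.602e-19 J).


E = (n + 1/2) * h_bar * omega
= (4 + 0.5) * 1.055e-34 * 8.6994e+13
= 4.5 * 9.1779e-21
= 4.1300e-20 J
= 0.2578 eV

0.2578


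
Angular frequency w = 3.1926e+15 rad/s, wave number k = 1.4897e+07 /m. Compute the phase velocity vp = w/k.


vp = w / k
= 3.1926e+15 / 1.4897e+07
= 2.1431e+08 m/s

2.1431e+08


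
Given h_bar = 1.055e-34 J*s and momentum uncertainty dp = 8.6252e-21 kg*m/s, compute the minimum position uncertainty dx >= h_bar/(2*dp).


dx = h_bar / (2 * dp)
= 1.055e-34 / (2 * 8.6252e-21)
= 1.055e-34 / 1.7250e-20
= 6.1158e-15 m

6.1158e-15


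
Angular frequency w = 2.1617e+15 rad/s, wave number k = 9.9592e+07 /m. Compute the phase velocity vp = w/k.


vp = w / k
= 2.1617e+15 / 9.9592e+07
= 2.1706e+07 m/s

2.1706e+07


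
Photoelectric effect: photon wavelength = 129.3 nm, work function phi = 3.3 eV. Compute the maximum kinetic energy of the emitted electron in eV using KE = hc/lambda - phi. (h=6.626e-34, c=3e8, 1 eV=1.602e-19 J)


E_photon = hc / lambda
= (6.626e-34)(3e8) / (129.3e-9)
= 1.5374e-18 J
= 9.5965 eV
KE = E_photon - phi
= 9.5965 - 3.3
= 6.2965 eV

6.2965


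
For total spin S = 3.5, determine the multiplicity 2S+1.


Spin multiplicity = 2S + 1
= 2 * 3.5 + 1
= 7.0 + 1
= 8

8


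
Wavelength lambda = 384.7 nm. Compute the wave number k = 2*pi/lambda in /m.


k = 2 * pi / lambda
= 6.2832 / (384.7e-9)
= 6.2832 / 3.8470e-07
= 1.6333e+07 /m

1.6333e+07


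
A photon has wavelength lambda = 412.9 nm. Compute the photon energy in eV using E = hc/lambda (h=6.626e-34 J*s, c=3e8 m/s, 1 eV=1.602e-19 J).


E = hc / lambda
= (6.626e-34)(3e8) / (412.9e-9)
= 1.9878e-25 / 4.1290e-07
= 4.8142e-19 J
Converting to eV: 4.8142e-19 / 1.602e-19
= 3.0051 eV

3.0051


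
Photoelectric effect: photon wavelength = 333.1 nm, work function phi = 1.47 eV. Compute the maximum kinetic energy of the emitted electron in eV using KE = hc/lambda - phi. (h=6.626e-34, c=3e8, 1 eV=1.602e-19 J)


E_photon = hc / lambda
= (6.626e-34)(3e8) / (333.1e-9)
= 5.9676e-19 J
= 3.7251 eV
KE = E_photon - phi
= 3.7251 - 1.47
= 2.2551 eV

2.2551


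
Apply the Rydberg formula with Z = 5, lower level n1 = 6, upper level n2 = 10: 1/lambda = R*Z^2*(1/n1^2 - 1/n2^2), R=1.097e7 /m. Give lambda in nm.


1/lambda = R * Z^2 * (1/n1^2 - 1/n2^2)
= 1.097e7 * 5^2 * (1/6^2 - 1/10^2)
= 1.097e7 * 25 * (0.027778 - 0.01)
= 4.8756e+06 /m
lambda = 1 / 4.8756e+06
= 205.1048 nm

205.1048


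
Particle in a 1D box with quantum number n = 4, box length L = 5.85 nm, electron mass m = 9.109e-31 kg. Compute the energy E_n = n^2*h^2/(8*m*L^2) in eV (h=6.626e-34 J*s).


E = n^2 * h^2 / (8 * m * L^2)
= 4^2 * (6.626e-34)^2 / (8 * 9.109e-31 * (5.85e-9)^2)
= 16 * 4.3904e-67 / (8 * 9.109e-31 * 3.4223e-17)
= 2.8168e-20 J
= 0.1758 eV

0.1758


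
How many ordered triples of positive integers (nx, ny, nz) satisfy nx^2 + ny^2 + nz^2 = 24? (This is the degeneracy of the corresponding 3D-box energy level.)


Enumerate all (nx, ny, nz) with nx^2 + ny^2 + nz^2 = 24:
(2,2,4)
(2,4,2)
(4,2,2)
Total degeneracy = 3

3


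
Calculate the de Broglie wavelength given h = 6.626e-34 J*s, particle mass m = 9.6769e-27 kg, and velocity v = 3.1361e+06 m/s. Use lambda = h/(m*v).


lambda = h / (m * v)
= 6.626e-34 / (9.6769e-27 * 3.1361e+06)
= 6.626e-34 / 3.0348e-20
= 2.1834e-14 m

2.1834e-14


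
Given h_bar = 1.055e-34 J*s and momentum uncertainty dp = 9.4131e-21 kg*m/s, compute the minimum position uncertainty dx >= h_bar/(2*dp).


dx = h_bar / (2 * dp)
= 1.055e-34 / (2 * 9.4131e-21)
= 1.055e-34 / 1.8826e-20
= 5.6039e-15 m

5.6039e-15


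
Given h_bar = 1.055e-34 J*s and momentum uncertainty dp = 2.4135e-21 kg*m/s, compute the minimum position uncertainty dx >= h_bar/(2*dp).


dx = h_bar / (2 * dp)
= 1.055e-34 / (2 * 2.4135e-21)
= 1.055e-34 / 4.8270e-21
= 2.1856e-14 m

2.1856e-14


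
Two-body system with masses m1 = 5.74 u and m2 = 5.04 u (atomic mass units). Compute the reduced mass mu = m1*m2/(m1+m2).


mu = m1 * m2 / (m1 + m2)
= 5.74 * 5.04 / (5.74 + 5.04)
= 28.9296 / 10.78
= 2.6836 u

2.6836


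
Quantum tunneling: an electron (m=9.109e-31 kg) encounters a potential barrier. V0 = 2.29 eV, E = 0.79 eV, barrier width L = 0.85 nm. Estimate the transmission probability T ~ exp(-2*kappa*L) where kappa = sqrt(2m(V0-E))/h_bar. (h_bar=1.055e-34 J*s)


V0 - E = 1.5 eV = 2.4030e-19 J
kappa = sqrt(2 * m * (V0-E)) / h_bar
= sqrt(2 * 9.109e-31 * 2.4030e-19) / 1.055e-34
= 6.2715e+09 /m
2*kappa*L = 2 * 6.2715e+09 * 0.85e-9
= 10.6616
T = exp(-10.6616) = 2.342675e-05

2.342675e-05


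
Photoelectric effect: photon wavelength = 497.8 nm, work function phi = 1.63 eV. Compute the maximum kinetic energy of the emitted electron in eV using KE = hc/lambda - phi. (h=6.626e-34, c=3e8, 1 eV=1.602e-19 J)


E_photon = hc / lambda
= (6.626e-34)(3e8) / (497.8e-9)
= 3.9932e-19 J
= 2.4926 eV
KE = E_photon - phi
= 2.4926 - 1.63
= 0.8626 eV

0.8626


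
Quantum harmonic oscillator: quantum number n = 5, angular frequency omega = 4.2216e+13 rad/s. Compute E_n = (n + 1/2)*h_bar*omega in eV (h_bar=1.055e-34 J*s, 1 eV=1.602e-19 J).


E = (n + 1/2) * h_bar * omega
= (5 + 0.5) * 1.055e-34 * 4.2216e+13
= 5.5 * 4.4538e-21
= 2.4496e-20 J
= 0.1529 eV

0.1529


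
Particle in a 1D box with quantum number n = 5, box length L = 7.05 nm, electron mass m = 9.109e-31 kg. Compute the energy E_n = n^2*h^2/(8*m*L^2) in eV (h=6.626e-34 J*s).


E = n^2 * h^2 / (8 * m * L^2)
= 5^2 * (6.626e-34)^2 / (8 * 9.109e-31 * (7.05e-9)^2)
= 25 * 4.3904e-67 / (8 * 9.109e-31 * 4.9703e-17)
= 3.0304e-20 J
= 0.1892 eV

0.1892


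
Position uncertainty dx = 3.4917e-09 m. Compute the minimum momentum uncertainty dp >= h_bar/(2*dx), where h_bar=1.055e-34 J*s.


dp = h_bar / (2 * dx)
= 1.055e-34 / (2 * 3.4917e-09)
= 1.055e-34 / 6.9834e-09
= 1.5107e-26 kg*m/s

1.5107e-26


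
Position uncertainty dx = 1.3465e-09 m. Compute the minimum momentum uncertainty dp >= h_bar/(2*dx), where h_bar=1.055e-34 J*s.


dp = h_bar / (2 * dx)
= 1.055e-34 / (2 * 1.3465e-09)
= 1.055e-34 / 2.6930e-09
= 3.9176e-26 kg*m/s

3.9176e-26


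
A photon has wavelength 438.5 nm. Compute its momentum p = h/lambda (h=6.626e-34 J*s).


p = h / lambda
= 6.626e-34 / (438.5e-9)
= 6.626e-34 / 4.3850e-07
= 1.5111e-27 kg*m/s

1.5111e-27


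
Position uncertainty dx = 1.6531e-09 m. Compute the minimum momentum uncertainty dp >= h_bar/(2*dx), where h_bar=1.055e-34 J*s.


dp = h_bar / (2 * dx)
= 1.055e-34 / (2 * 1.6531e-09)
= 1.055e-34 / 3.3062e-09
= 3.1910e-26 kg*m/s

3.1910e-26


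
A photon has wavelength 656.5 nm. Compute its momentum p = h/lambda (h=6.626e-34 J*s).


p = h / lambda
= 6.626e-34 / (656.5e-9)
= 6.626e-34 / 6.5650e-07
= 1.0093e-27 kg*m/s

1.0093e-27


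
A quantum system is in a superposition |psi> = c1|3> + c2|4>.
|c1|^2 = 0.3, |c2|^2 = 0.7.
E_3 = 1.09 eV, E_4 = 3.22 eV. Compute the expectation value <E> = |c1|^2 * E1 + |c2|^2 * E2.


<E> = |c1|^2 * E1 + |c2|^2 * E2
= 0.3 * 1.09 + 0.7 * 3.22
= 0.327 + 2.254
= 2.581 eV

2.581


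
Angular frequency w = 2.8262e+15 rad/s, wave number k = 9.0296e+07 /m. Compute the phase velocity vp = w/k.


vp = w / k
= 2.8262e+15 / 9.0296e+07
= 3.1299e+07 m/s

3.1299e+07


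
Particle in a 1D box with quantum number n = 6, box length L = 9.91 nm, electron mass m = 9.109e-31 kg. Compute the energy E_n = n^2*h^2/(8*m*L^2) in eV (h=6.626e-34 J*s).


E = n^2 * h^2 / (8 * m * L^2)
= 6^2 * (6.626e-34)^2 / (8 * 9.109e-31 * (9.91e-9)^2)
= 36 * 4.3904e-67 / (8 * 9.109e-31 * 9.8208e-17)
= 2.2085e-20 J
= 0.1379 eV

0.1379


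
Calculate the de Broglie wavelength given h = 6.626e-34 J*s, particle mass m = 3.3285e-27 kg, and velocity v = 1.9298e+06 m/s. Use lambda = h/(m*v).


lambda = h / (m * v)
= 6.626e-34 / (3.3285e-27 * 1.9298e+06)
= 6.626e-34 / 6.4233e-21
= 1.0316e-13 m

1.0316e-13


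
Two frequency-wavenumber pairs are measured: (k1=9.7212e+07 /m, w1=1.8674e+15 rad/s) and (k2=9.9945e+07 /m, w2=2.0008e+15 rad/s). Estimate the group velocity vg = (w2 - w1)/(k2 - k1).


vg = (w2 - w1) / (k2 - k1)
= (2.0008e+15 - 1.8674e+15) / (9.9945e+07 - 9.7212e+07)
= 1.3340e+14 / 2.7330e+06
= 4.8811e+07 m/s

4.8811e+07


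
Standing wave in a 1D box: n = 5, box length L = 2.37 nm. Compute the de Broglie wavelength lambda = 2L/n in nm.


lambda = 2L / n
= 2 * 2.37 / 5
= 4.74 / 5
= 0.948 nm

0.948


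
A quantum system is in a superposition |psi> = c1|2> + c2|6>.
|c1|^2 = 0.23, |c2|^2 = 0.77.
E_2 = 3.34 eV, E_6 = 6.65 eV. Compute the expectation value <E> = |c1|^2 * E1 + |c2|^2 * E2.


<E> = |c1|^2 * E1 + |c2|^2 * E2
= 0.23 * 3.34 + 0.77 * 6.65
= 0.7682 + 5.1205
= 5.8887 eV

5.8887


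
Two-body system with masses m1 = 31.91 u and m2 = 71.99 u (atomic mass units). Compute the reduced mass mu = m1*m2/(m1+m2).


mu = m1 * m2 / (m1 + m2)
= 31.91 * 71.99 / (31.91 + 71.99)
= 2297.2009 / 103.9
= 22.1097 u

22.1097


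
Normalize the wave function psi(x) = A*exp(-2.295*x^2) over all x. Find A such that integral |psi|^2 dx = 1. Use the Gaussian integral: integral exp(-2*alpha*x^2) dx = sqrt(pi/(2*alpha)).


integral |psi|^2 dx = A^2 * sqrt(pi/(2*alpha)) = 1
A^2 = sqrt(2*alpha/pi)
= sqrt(2 * 2.295 / pi)
= 1.208736
A = sqrt(1.208736)
= 1.0994

1.0994


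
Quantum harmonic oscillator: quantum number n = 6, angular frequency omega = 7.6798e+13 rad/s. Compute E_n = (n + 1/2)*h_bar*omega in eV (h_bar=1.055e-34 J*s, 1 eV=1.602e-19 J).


E = (n + 1/2) * h_bar * omega
= (6 + 0.5) * 1.055e-34 * 7.6798e+13
= 6.5 * 8.1022e-21
= 5.2664e-20 J
= 0.3287 eV

0.3287


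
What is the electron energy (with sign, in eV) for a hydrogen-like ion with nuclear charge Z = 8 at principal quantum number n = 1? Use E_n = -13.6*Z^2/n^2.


E_n = -13.6 * Z^2 / n^2
= -13.6 * 8^2 / 1^2
= -13.6 * 64 / 1
= -870.4 eV

-870.4


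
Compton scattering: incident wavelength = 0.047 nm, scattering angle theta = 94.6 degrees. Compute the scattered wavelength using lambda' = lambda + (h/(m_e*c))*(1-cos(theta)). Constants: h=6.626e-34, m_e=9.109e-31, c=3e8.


Compton wavelength: h/(m_e*c) = 2.4247e-12 m
d_lambda = 2.4247e-12 * (1 - cos(94.6 deg))
= 2.4247e-12 * 1.080199
= 2.6192e-12 m = 0.002619 nm
lambda' = 0.047 + 0.002619
= 0.049619 nm

0.049619
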